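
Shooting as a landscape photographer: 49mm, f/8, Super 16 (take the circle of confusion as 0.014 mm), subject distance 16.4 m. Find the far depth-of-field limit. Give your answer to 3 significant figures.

69.1 m

Hyperfocal distance H = f²/(N·c) + f = 49²/(8 × 0.014) + 49 = 2401/0.112 + 49 ≈ 21486.5 mm ≈ 21.49 m.
Far limit Df = s·(H − f)/(H − s) = 16400 × (21486.5 − 49) / (21486.5 − 16400) = 16400 × 21437.5 / 5086.5 ≈ 69119 mm ≈ 69.1 m.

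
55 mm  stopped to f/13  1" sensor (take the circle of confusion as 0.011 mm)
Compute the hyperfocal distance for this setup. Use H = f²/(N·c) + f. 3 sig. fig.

Hyperfocal distance H = f²/(N·c) + f = 55²/(13 × 0.011) + 55 = 3025/0.143 + 55 ≈ 21208.8 mm ≈ 21.2 m.

21.2 m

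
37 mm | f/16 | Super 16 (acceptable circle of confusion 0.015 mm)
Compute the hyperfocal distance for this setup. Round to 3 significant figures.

5.74 m

Hyperfocal distance H = f²/(N·c) + f = 37²/(16 × 0.015) + 37 = 1369/0.24 + 37 ≈ 5741.2 mm ≈ 5.74 m.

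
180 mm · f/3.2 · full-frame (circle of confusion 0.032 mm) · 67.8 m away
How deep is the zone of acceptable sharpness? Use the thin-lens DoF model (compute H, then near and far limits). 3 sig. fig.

30.4 m

Hyperfocal distance H = f²/(N·c) + f = 180²/(3.2 × 0.032) + 180 = 32400/0.1024 + 180 ≈ 316586.2 mm ≈ 316.6 m.
Near limit Dn = s·(H − f)/(H + s − 2f) = 67800 × (316586.2 − 180) / (316586.2 + 67800 − 2 × 180) = 67800 × 316406.2 / 384026.2 ≈ 55862 mm.
Far limit Df = s·(H − f)/(H − s) = 67800 × (316586.2 − 180) / (316586.2 − 67800) = 67800 × 316406.2 / 248786.2 ≈ 86228 mm.
Depth of field = Df − Dn = 86228 − 55862 ≈ 30366 mm ≈ 30.4 m.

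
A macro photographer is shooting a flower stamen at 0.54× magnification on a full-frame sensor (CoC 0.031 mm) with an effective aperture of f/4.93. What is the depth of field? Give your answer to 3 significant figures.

At magnification m, DoF ≈ 2·N_eff·c/m² = 2 × 4.93 × 0.031 / 0.54² = 0.3057 / 0.2916 ≈ 1.05 mm.

1.05 mm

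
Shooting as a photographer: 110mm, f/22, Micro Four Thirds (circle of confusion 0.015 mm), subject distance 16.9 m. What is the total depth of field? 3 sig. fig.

19.6 m

Hyperfocal distance H = f²/(N·c) + f = 110²/(22 × 0.015) + 110 = 12100/0.33 + 110 ≈ 36776.7 mm ≈ 36.78 m.
Near limit Dn = s·(H − f)/(H + s − 2f) = 16900 × (36776.7 − 110) / (36776.7 + 16900 − 2 × 110) = 16900 × 36666.7 / 53456.7 ≈ 11592 mm.
Far limit Df = s·(H − f)/(H − s) = 16900 × (36776.7 − 110) / (36776.7 − 16900) = 16900 × 36666.7 / 19876.7 ≈ 31176 mm.
Depth of field = Df − Dn = 31176 − 11592 ≈ 19584 mm ≈ 19.6 m.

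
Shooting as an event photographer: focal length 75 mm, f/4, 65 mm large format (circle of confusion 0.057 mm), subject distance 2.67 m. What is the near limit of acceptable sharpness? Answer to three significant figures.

2.42 m

Hyperfocal distance H = f²/(N·c) + f = 75²/(4 × 0.057) + 75 = 5625/0.228 + 75 ≈ 24746.1 mm ≈ 24.75 m.
Near limit Dn = s·(H − f)/(H + s − 2f) = 2670 × (24746.1 − 75) / (24746.1 + 2670 − 2 × 75) = 2670 × 24671.1 / 27266.1 ≈ 2415.9 mm ≈ 2.42 m.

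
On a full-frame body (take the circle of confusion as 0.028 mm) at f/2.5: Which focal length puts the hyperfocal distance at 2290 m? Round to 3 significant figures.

400 mm

From H = f²/(N·c) + f, with f ≪ H: f ≈ √(H·N·c) = √(2290000 × 2.5 × 0.028) = √160300 ≈ 400.4 mm.
The +f correction barely moves this — solving exactly, f² + N·c·f − N·c·H = 0 ⇒ f = (−N·c + √((N·c)² + 4·N·c·H))/2 = (−0.07 + √641200)/2 ≈ 400.34 mm, so f ≈ 400 mm.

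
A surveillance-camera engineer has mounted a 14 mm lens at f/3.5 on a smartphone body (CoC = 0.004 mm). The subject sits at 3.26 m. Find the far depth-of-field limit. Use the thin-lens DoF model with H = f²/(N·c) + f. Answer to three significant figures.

4.24 m

Hyperfocal distance H = f²/(N·c) + f = 14²/(3.5 × 0.004) + 14 = 196/0.014 + 14 ≈ 14014.0 mm ≈ 14.01 m.
Far limit Df = s·(H − f)/(H − s) = 3260 × (14014.0 − 14) / (14014.0 − 3260) = 3260 × 14000.0 / 10754.0 ≈ 4244.0 mm ≈ 4.24 m.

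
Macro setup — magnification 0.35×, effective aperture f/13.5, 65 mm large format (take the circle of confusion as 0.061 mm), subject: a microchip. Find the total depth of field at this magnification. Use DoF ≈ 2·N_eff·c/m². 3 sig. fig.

At magnification m, DoF ≈ 2·N_eff·c/m² = 2 × 13.5 × 0.061 / 0.35² = 1.647 / 0.1225 ≈ 13.4 mm.

13.4 mm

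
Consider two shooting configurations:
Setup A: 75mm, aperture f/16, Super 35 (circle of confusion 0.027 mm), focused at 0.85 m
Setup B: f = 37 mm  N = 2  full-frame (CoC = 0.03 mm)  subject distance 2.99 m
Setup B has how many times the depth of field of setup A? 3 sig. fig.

7.75

Setup A: H = 75²/(16×0.027) + 75 ≈ 13095.8 mm; DoF = Df − Dn = 903.79 − 802.25 ≈ 101.54 mm.
Setup B: H = 37²/(2×0.03) + 37 ≈ 22853.7 mm; DoF = Df − Dn = 3434.50 − 2647.37 ≈ 787.13 mm.
Ratio = 787.13 / 101.54 ≈ 7.75.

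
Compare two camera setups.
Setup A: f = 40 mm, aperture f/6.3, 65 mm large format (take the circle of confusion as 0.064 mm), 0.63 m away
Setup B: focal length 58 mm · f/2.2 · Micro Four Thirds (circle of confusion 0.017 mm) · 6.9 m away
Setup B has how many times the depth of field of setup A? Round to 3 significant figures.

Setup A: H = 40²/(6.3×0.064) + 40 ≈ 4008.3 mm; DoF = Df − Dn = 740.03 − 548.46 ≈ 191.57 mm.
Setup B: H = 58²/(2.2×0.017) + 58 ≈ 90004.5 mm; DoF = Df − Dn = 7468.1 − 6412.2 ≈ 1055.9 mm.
Ratio = 1055.9 / 191.57 ≈ 5.51.

5.51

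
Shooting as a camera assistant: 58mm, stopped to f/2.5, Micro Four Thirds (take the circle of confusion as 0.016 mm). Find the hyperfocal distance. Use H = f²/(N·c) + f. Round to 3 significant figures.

84.2 m

Hyperfocal distance H = f²/(N·c) + f = 58²/(2.5 × 0.016) + 58 = 3364/0.04 + 58 ≈ 84158.0 mm ≈ 84.2 m.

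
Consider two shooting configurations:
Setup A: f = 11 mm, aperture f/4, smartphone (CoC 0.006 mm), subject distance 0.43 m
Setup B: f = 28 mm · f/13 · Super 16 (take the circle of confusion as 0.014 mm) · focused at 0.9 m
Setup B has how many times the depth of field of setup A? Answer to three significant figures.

5.28

Setup A: H = 11²/(4×0.006) + 11 ≈ 5052.7 mm; DoF = Df − Dn = 468.975 − 397.006 ≈ 71.969 mm.
Setup B: H = 28²/(13×0.014) + 28 ≈ 4335.7 mm; DoF = Df − Dn = 1128.43 − 748.49 ≈ 379.94 mm.
Ratio = 379.94 / 71.969 ≈ 5.28.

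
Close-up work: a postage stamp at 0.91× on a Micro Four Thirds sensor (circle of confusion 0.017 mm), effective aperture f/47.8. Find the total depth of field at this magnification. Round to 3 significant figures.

1.96 mm

At magnification m, DoF ≈ 2·N_eff·c/m² = 2 × 47.8 × 0.017 / 0.91² = 1.625 / 0.8281 ≈ 1.96 mm.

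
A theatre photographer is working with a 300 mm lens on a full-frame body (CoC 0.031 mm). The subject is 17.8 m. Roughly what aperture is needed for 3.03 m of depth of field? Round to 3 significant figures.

f/14

Write h = H − f = f²/(N·c). The thin-lens limits are Dn = s·h/(h + (s−f)) and Df = s·h/(h − (s−f)), so DoF = Df − Dn = 2·s·(s−f)·h / (h² − (s−f)²).
That is a quadratic in h: DoF·h² − 2·s·(s−f)·h − DoF·(s−f)² = 0 ⇒ h = (s−f)·(s + √(s² + DoF²)) / DoF = 17500 × (17800 + √(17800² + 3030²)) / 3030 = 17500 × (17800 + 18056.0) / 3030 ≈ 207089 mm.
Then N = f²/(c·h) = 300² / (0.031 × 207089) = 90000 / 6419.8 ≈ 14.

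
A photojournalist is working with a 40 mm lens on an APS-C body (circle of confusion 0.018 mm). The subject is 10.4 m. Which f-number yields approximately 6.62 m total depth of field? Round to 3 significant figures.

f/2.50

Write h = H − f = f²/(N·c). The thin-lens limits are Dn = s·h/(h + (s−f)) and Df = s·h/(h − (s−f)), so DoF = Df − Dn = 2·s·(s−f)·h / (h² − (s−f)²).
That is a quadratic in h: DoF·h² − 2·s·(s−f)·h − DoF·(s−f)² = 0 ⇒ h = (s−f)·(s + √(s² + DoF²)) / DoF = 10360 × (10400 + √(10400² + 6620²)) / 6620 = 10360 × (10400 + 12328.2) / 6620 ≈ 35569 mm.
Then N = f²/(c·h) = 40² / (0.018 × 35569) = 1600 / 640.23 ≈ 2.50.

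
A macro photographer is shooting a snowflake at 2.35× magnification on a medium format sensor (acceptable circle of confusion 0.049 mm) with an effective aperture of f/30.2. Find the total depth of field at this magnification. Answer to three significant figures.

0.536 mm

At magnification m, DoF ≈ 2·N_eff·c/m² = 2 × 30.2 × 0.049 / 2.35² = 2.96 / 5.523 ≈ 0.536 mm.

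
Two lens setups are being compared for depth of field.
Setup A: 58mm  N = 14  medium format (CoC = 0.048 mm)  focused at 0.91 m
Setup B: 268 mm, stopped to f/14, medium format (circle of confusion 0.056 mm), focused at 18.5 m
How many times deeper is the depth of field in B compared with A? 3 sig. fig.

24.0

Setup A: H = 58²/(14×0.048) + 58 ≈ 5064.0 mm; DoF = Df − Dn = 1096.65 − 777.65 ≈ 319.00 mm.
Setup B: H = 268²/(14×0.056) + 268 ≈ 91880.2 mm; DoF = Df − Dn = 23096.5 − 15429.4 ≈ 7667.1 mm.
Ratio = 7667.1 / 319.00 ≈ 24.0.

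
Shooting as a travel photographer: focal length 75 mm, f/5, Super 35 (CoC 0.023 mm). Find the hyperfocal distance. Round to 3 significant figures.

Hyperfocal distance H = f²/(N·c) + f = 75²/(5 × 0.023) + 75 = 5625/0.115 + 75 ≈ 48988.0 mm ≈ 49.0 m.

49.0 m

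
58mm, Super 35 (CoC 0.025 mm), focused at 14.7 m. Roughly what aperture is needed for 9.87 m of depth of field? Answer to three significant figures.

f/2.80

Write h = H − f = f²/(N·c). The thin-lens limits are Dn = s·h/(h + (s−f)) and Df = s·h/(h − (s−f)), so DoF = Df − Dn = 2·s·(s−f)·h / (h² − (s−f)²).
That is a quadratic in h: DoF·h² − 2·s·(s−f)·h − DoF·(s−f)² = 0 ⇒ h = (s−f)·(s + √(s² + DoF²)) / DoF = 14642 × (14700 + √(14700² + 9870²)) / 9870 = 14642 × (14700 + 17706.1) / 9870 ≈ 48074 mm.
Then N = f²/(c·h) = 58² / (0.025 × 48074) = 3364 / 1201.9 ≈ 2.80.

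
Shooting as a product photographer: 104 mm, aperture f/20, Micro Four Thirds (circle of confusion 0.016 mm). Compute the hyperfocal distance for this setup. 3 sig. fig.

Hyperfocal distance H = f²/(N·c) + f = 104²/(20 × 0.016) + 104 = 10816/0.32 + 104 ≈ 33904.0 mm ≈ 33.9 m.

33.9 m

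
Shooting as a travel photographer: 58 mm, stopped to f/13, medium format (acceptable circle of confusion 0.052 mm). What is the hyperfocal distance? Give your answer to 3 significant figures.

5.03 m

Hyperfocal distance H = f²/(N·c) + f = 58²/(13 × 0.052) + 58 = 3364/0.676 + 58 ≈ 5034.3 mm ≈ 5.03 m.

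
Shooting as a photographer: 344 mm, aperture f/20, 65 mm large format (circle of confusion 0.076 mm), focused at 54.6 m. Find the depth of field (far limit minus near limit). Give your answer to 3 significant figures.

Hyperfocal distance H = f²/(N·c) + f = 344²/(20 × 0.076) + 344 = 118336/1.52 + 344 ≈ 78196.6 mm ≈ 78.20 m.
Near limit Dn = s·(H − f)/(H + s − 2f) = 54600 × (78196.6 − 344) / (78196.6 + 54600 − 2 × 344) = 54600 × 77852.6 / 132108.6 ≈ 32176 mm.
Far limit Df = s·(H − f)/(H − s) = 54600 × (78196.6 − 344) / (78196.6 − 54600) = 54600 × 77852.6 / 23596.6 ≈ 180142 mm.
Depth of field = Df − Dn = 180142 − 32176 ≈ 147966 mm ≈ 148 m.

148 m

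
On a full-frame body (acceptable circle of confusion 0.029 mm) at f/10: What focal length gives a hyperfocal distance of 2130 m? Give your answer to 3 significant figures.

786 mm

From H = f²/(N·c) + f, with f ≪ H: f ≈ √(H·N·c) = √(2130000 × 10 × 0.029) = √617700 ≈ 785.9 mm.
The +f correction barely moves this — solving exactly, f² + N·c·f − N·c·H = 0 ⇒ f = (−N·c + √((N·c)² + 4·N·c·H))/2 = (−0.29 + √2470800)/2 ≈ 785.79 mm, so f ≈ 786 mm.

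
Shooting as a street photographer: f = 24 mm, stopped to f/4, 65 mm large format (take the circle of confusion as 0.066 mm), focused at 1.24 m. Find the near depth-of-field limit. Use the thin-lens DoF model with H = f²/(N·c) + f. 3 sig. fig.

Hyperfocal distance H = f²/(N·c) + f = 24²/(4 × 0.066) + 24 = 576/0.264 + 24 ≈ 2205.8 mm ≈ 2.206 m.
Near limit Dn = s·(H − f)/(H + s − 2f) = 1240 × (2205.8 − 24) / (2205.8 + 1240 − 2 × 24) = 1240 × 2181.8 / 3397.8 ≈ 796.23 mm ≈ 0.796 m.

0.796 m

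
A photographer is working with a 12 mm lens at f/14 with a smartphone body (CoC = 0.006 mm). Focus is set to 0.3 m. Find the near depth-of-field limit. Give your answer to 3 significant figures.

Hyperfocal distance H = f²/(N·c) + f = 12²/(14 × 0.006) + 12 = 144/0.084 + 12 ≈ 1726.3 mm ≈ 1.726 m.
Near limit Dn = s·(H − f)/(H + s − 2f) = 300 × (1726.3 − 12) / (1726.3 + 300 − 2 × 12) = 300 × 1714.3 / 2002.3 ≈ 256.85 mm.

257 mm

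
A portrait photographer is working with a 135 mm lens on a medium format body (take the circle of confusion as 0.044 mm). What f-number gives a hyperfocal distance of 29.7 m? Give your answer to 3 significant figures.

f/14

Rearrange H = f²/(N·c) + f for N: N = f² / ((H − f)·c).
N = 135² / ((29700 − 135) × 0.044) = 18225 / 1301 ≈ 14.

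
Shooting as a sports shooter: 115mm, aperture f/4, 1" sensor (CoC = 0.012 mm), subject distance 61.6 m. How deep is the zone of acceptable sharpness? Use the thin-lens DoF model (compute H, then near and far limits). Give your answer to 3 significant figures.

28.9 m

Hyperfocal distance H = f²/(N·c) + f = 115²/(4 × 0.012) + 115 = 13225/0.048 + 115 ≈ 275635.8 mm ≈ 275.6 m.
Near limit Dn = s·(H − f)/(H + s − 2f) = 61600 × (275635.8 − 115) / (275635.8 + 61600 − 2 × 115) = 61600 × 275520.8 / 337005.8 ≈ 50361 mm.
Far limit Df = s·(H − f)/(H − s) = 61600 × (275635.8 − 115) / (275635.8 − 61600) = 61600 × 275520.8 / 214035.8 ≈ 79296 mm.
Depth of field = Df − Dn = 79296 − 50361 ≈ 28935 mm ≈ 28.9 m.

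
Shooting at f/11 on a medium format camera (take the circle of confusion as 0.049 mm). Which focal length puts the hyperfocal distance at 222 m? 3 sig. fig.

From H = f²/(N·c) + f, with f ≪ H: f ≈ √(H·N·c) = √(222000 × 11 × 0.049) = √119658 ≈ 345.9 mm.
The +f correction barely moves this — solving exactly, f² + N·c·f − N·c·H = 0 ⇒ f = (−N·c + √((N·c)² + 4·N·c·H))/2 = (−0.539 + √478632)/2 ≈ 345.65 mm, so f ≈ 346 mm.

346 mm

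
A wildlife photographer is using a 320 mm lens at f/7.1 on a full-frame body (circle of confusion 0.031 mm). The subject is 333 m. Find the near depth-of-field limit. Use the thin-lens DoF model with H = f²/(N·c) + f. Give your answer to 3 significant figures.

Hyperfocal distance H = f²/(N·c) + f = 320²/(7.1 × 0.031) + 320 = 102400/0.2201 + 320 ≈ 465563.1 mm ≈ 465.6 m.
Near limit Dn = s·(H − f)/(H + s − 2f) = 333000 × (465563.1 − 320) / (465563.1 + 333000 − 2 × 320) = 333000 × 465243.1 / 797923.1 ≈ 194162 mm ≈ 194 m.

194 m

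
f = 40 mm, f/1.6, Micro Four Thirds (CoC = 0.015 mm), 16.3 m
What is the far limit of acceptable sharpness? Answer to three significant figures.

21.6 m

Hyperfocal distance H = f²/(N·c) + f = 40²/(1.6 × 0.015) + 40 = 1600/0.024 + 40 ≈ 66706.7 mm ≈ 66.71 m.
Far limit Df = s·(H − f)/(H − s) = 16300 × (66706.7 − 40) / (66706.7 − 16300) = 16300 × 66666.7 / 50406.7 ≈ 21558 mm ≈ 21.6 m.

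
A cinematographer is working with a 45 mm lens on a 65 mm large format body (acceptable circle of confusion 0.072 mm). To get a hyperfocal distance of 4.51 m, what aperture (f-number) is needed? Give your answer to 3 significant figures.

f/6.30

Rearrange H = f²/(N·c) + f for N: N = f² / ((H − f)·c).
N = 45² / ((4510 − 45) × 0.072) = 2025 / 321.5 ≈ 6.30.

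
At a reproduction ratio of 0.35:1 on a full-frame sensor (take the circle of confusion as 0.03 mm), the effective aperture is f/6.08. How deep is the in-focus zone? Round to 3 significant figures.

2.98 mm

At magnification m, DoF ≈ 2·N_eff·c/m² = 2 × 6.08 × 0.03 / 0.35² = 0.3648 / 0.1225 ≈ 2.98 mm.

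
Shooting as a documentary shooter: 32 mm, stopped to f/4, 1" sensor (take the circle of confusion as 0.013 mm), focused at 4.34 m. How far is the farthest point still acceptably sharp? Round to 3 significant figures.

Hyperfocal distance H = f²/(N·c) + f = 32²/(4 × 0.013) + 32 = 1024/0.052 + 32 ≈ 19724.3 mm ≈ 19.72 m.
Far limit Df = s·(H − f)/(H − s) = 4340 × (19724.3 − 32) / (19724.3 − 4340) = 4340 × 19692.3 / 15384.3 ≈ 5555.3 mm ≈ 5.56 m.

5.56 m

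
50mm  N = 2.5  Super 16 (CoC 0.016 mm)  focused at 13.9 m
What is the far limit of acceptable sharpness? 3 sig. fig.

17.9 m

Hyperfocal distance H = f²/(N·c) + f = 50²/(2.5 × 0.016) + 50 = 2500/0.04 + 50 ≈ 62550.0 mm ≈ 62.55 m.
Far limit Df = s·(H − f)/(H − s) = 13900 × (62550.0 − 50) / (62550.0 − 13900) = 13900 × 62500.0 / 48650.0 ≈ 17857 mm ≈ 17.9 m.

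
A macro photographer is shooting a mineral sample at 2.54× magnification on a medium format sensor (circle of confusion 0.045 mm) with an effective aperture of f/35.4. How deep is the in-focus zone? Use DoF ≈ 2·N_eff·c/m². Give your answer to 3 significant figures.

At magnification m, DoF ≈ 2·N_eff·c/m² = 2 × 35.4 × 0.045 / 2.54² = 3.186 / 6.452 ≈ 0.494 mm.

0.494 mm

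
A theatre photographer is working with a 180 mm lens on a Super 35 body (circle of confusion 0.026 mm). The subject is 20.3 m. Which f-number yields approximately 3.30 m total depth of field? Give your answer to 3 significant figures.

f/5

Write h = H − f = f²/(N·c). The thin-lens limits are Dn = s·h/(h + (s−f)) and Df = s·h/(h − (s−f)), so DoF = Df − Dn = 2·s·(s−f)·h / (h² − (s−f)²).
That is a quadratic in h: DoF·h² − 2·s·(s−f)·h − DoF·(s−f)² = 0 ⇒ h = (s−f)·(s + √(s² + DoF²)) / DoF = 20120 × (20300 + √(20300² + 3300²)) / 3300 = 20120 × (20300 + 20566.5) / 3300 ≈ 249162 mm.
Then N = f²/(c·h) = 180² / (0.026 × 249162) = 32400 / 6478.2 ≈ 5.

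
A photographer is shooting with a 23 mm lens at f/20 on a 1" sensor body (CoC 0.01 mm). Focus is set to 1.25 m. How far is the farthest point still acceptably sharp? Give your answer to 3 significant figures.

2.33 m

Hyperfocal distance H = f²/(N·c) + f = 23²/(20 × 0.01) + 23 = 529/0.2 + 23 ≈ 2668.0 mm ≈ 2.668 m.
Far limit Df = s·(H − f)/(H − s) = 1250 × (2668.0 − 23) / (2668.0 − 1250) = 1250 × 2645.0 / 1418.0 ≈ 2331.6 mm ≈ 2.33 m.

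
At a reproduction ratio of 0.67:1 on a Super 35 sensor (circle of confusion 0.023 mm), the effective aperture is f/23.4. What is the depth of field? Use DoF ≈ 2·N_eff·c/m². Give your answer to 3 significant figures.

At magnification m, DoF ≈ 2·N_eff·c/m² = 2 × 23.4 × 0.023 / 0.67² = 1.076 / 0.4489 ≈ 2.4 mm.

2.40 mm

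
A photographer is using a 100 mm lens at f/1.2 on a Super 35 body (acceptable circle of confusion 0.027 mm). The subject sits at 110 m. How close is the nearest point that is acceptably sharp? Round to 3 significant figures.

Hyperfocal distance H = f²/(N·c) + f = 100²/(1.2 × 0.027) + 100 = 10000/0.0324 + 100 ≈ 308742.0 mm ≈ 308.7 m.
Near limit Dn = s·(H − f)/(H + s − 2f) = 110000 × (308742.0 − 100) / (308742.0 + 110000 − 2 × 100) = 110000 × 308642.0 / 418542.0 ≈ 81116 mm ≈ 81.1 m.

81.1 m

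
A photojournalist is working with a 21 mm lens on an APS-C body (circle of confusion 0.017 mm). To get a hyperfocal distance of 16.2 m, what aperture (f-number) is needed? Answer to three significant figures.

f/1.60

Rearrange H = f²/(N·c) + f for N: N = f² / ((H − f)·c).
N = 21² / ((16200 − 21) × 0.017) = 441 / 275.0 ≈ 1.60.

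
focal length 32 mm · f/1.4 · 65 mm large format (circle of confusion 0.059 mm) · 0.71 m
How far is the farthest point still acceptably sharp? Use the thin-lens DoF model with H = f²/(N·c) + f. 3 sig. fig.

0.751 m

Hyperfocal distance H = f²/(N·c) + f = 32²/(1.4 × 0.059) + 32 = 1024/0.0826 + 32 ≈ 12429.1 mm ≈ 12.43 m.
Far limit Df = s·(H − f)/(H − s) = 710 × (12429.1 − 32) / (12429.1 − 710) = 710 × 12397.1 / 11719.1 ≈ 751.08 mm ≈ 0.751 m.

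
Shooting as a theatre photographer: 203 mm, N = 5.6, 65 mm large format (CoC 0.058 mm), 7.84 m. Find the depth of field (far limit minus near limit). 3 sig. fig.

0.947 m

Hyperfocal distance H = f²/(N·c) + f = 203²/(5.6 × 0.058) + 203 = 41209/0.3248 + 203 ≈ 127078.0 mm ≈ 127.1 m.
Near limit Dn = s·(H − f)/(H + s − 2f) = 7840 × (127078.0 − 203) / (127078.0 + 7840 − 2 × 203) = 7840 × 126875.0 / 134512.0 ≈ 7394.88 mm.
Far limit Df = s·(H − f)/(H − s) = 7840 × (127078.0 − 203) / (127078.0 − 7840) = 7840 × 126875.0 / 119238.0 ≈ 8342.14 mm.
Depth of field = Df − Dn = 8342.14 − 7394.88 ≈ 947.26 mm ≈ 0.947 m.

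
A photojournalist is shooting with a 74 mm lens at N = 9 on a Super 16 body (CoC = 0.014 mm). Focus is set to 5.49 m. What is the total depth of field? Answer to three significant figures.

1.39 m

Hyperfocal distance H = f²/(N·c) + f = 74²/(9 × 0.014) + 74 = 5476/0.126 + 74 ≈ 43534.3 mm ≈ 43.53 m.
Near limit Dn = s·(H − f)/(H + s − 2f) = 5490 × (43534.3 − 74) / (43534.3 + 5490 − 2 × 74) = 5490 × 43460.3 / 48876.3 ≈ 4881.7 mm.
Far limit Df = s·(H − f)/(H − s) = 5490 × (43534.3 − 74) / (43534.3 − 5490) = 5490 × 43460.3 / 38044.3 ≈ 6271.6 mm.
Depth of field = Df − Dn = 6271.6 − 4881.7 ≈ 1389.9 mm ≈ 1.39 m.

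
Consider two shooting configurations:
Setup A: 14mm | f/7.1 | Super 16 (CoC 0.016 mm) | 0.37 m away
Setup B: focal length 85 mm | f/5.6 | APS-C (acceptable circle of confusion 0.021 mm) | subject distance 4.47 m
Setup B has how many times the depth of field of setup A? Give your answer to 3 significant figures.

Setup A: H = 14²/(7.1×0.016) + 14 ≈ 1739.4 mm; DoF = Df − Dn = 466.19 − 306.71 ≈ 159.48 mm.
Setup B: H = 85²/(5.6×0.021) + 85 ≈ 61522.1 mm; DoF = Df − Dn = 4813.56 − 4172.21 ≈ 641.35 mm.
Ratio = 641.35 / 159.48 ≈ 4.02.

4.02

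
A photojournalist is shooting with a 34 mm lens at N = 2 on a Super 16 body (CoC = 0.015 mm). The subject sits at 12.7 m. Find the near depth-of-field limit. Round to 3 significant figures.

9.56 m

Hyperfocal distance H = f²/(N·c) + f = 34²/(2 × 0.015) + 34 = 1156/0.03 + 34 ≈ 38567.3 mm ≈ 38.57 m.
Near limit Dn = s·(H − f)/(H + s − 2f) = 12700 × (38567.3 − 34) / (38567.3 + 12700 − 2 × 34) = 12700 × 38533.3 / 51199.3 ≈ 9558.2 mm ≈ 9.56 m.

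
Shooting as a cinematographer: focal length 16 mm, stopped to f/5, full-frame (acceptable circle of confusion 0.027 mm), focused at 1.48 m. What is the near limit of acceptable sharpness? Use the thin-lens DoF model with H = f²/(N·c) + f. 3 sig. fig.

Hyperfocal distance H = f²/(N·c) + f = 16²/(5 × 0.027) + 16 = 256/0.135 + 16 ≈ 1912.3 mm ≈ 1.912 m.
Near limit Dn = s·(H − f)/(H + s − 2f) = 1480 × (1912.3 − 16) / (1912.3 + 1480 − 2 × 16) = 1480 × 1896.3 / 3360.3 ≈ 835.20 mm ≈ 0.835 m.

0.835 m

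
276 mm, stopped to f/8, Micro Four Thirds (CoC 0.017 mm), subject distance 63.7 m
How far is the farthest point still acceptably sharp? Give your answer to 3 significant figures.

71.8 m

Hyperfocal distance H = f²/(N·c) + f = 276²/(8 × 0.017) + 276 = 76176/0.136 + 276 ≈ 560393.6 mm ≈ 560.4 m.
Far limit Df = s·(H − f)/(H − s) = 63700 × (560393.6 − 276) / (560393.6 − 63700) = 63700 × 560117.6 / 496693.6 ≈ 71834 mm ≈ 71.8 m.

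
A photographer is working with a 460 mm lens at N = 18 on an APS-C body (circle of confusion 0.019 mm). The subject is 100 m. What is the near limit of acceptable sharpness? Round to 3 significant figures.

86.1 m

Hyperfocal distance H = f²/(N·c) + f = 460²/(18 × 0.019) + 460 = 211600/0.342 + 460 ≈ 619173.5 mm ≈ 619.2 m.
Near limit Dn = s·(H − f)/(H + s − 2f) = 100000 × (619173.5 − 460) / (619173.5 + 100000 − 2 × 460) = 100000 × 618713.5 / 718253.5 ≈ 86141 mm ≈ 86.1 m.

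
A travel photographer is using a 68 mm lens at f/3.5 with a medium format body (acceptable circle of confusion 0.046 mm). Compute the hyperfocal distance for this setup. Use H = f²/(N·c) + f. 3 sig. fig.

28.8 m

Hyperfocal distance H = f²/(N·c) + f = 68²/(3.5 × 0.046) + 68 = 4624/0.161 + 68 ≈ 28788.5 mm ≈ 28.8 m.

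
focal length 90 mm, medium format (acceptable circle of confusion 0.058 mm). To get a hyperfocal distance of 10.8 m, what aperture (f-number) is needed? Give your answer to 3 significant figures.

f/13

Rearrange H = f²/(N·c) + f for N: N = f² / ((H − f)·c).
N = 90² / ((10800 − 90) × 0.058) = 8100 / 621.2 ≈ 13.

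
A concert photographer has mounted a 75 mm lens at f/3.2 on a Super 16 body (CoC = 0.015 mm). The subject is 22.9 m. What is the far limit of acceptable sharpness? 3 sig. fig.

28.4 m

Hyperfocal distance H = f²/(N·c) + f = 75²/(3.2 × 0.015) + 75 = 5625/0.048 + 75 ≈ 117262.5 mm ≈ 117.3 m.
Far limit Df = s·(H − f)/(H − s) = 22900 × (117262.5 − 75) / (117262.5 − 22900) = 22900 × 117187.5 / 94362.5 ≈ 28439 mm ≈ 28.4 m.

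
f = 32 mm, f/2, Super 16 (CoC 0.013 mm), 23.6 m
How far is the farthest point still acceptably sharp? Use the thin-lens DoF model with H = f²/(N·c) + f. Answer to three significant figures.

58.8 m

Hyperfocal distance H = f²/(N·c) + f = 32²/(2 × 0.013) + 32 = 1024/0.026 + 32 ≈ 39416.6 mm ≈ 39.42 m.
Far limit Df = s·(H − f)/(H − s) = 23600 × (39416.6 − 32) / (39416.6 − 23600) = 23600 × 39384.6 / 15816.6 ≈ 58766 mm ≈ 58.8 m.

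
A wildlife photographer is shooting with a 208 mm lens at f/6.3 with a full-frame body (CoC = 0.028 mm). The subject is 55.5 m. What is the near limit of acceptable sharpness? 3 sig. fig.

45.3 m

Hyperfocal distance H = f²/(N·c) + f = 208²/(6.3 × 0.028) + 208 = 43264/0.1764 + 208 ≈ 245468.8 mm ≈ 245.5 m.
Near limit Dn = s·(H − f)/(H + s − 2f) = 55500 × (245468.8 − 208) / (245468.8 + 55500 − 2 × 208) = 55500 × 245260.8 / 300552.8 ≈ 45290 mm ≈ 45.3 m.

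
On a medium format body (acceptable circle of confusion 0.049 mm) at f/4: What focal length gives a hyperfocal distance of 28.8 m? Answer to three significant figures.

From H = f²/(N·c) + f, with f ≪ H: f ≈ √(H·N·c) = √(28800 × 4 × 0.049) = √5644.8 ≈ 75.13 mm.
Exact: f² + N·c·f − N·c·H = 0 ⇒ f = (−N·c + √((N·c)² + 4·N·c·H))/2 = (−0.196 + √22579)/2 ≈ 75.034 mm ≈ 75.0 mm.

75.0 mm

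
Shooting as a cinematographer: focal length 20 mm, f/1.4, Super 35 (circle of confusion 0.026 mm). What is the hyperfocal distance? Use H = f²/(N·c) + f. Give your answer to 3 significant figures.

Hyperfocal distance H = f²/(N·c) + f = 20²/(1.4 × 0.026) + 20 = 400/0.0364 + 20 ≈ 11009.0 mm ≈ 11.0 m.

11.0 m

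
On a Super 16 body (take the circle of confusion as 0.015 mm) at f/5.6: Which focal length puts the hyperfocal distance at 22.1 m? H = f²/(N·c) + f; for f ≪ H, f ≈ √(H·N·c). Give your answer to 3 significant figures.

43.0 mm

From H = f²/(N·c) + f, with f ≪ H: f ≈ √(H·N·c) = √(22100 × 5.6 × 0.015) = √1856.4 ≈ 43.09 mm.
Exact: f² + N·c·f − N·c·H = 0 ⇒ f = (−N·c + √((N·c)² + 4·N·c·H))/2 = (−0.084 + √7425.6)/2 ≈ 43.044 mm ≈ 43.0 mm.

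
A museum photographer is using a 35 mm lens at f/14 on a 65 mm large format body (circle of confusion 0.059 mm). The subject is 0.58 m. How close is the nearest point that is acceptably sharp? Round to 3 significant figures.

Hyperfocal distance H = f²/(N·c) + f = 35²/(14 × 0.059) + 35 = 1225/0.826 + 35 ≈ 1518.1 mm ≈ 1.518 m.
Near limit Dn = s·(H − f)/(H + s − 2f) = 580 × (1518.1 − 35) / (1518.1 + 580 − 2 × 35) = 580 × 1483.1 / 2028.1 ≈ 424.14 mm.

424 mm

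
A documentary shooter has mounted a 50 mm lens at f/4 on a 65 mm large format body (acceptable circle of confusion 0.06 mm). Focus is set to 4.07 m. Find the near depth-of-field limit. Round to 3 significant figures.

Hyperfocal distance H = f²/(N·c) + f = 50²/(4 × 0.06) + 50 = 2500/0.24 + 50 ≈ 10466.7 mm ≈ 10.47 m.
Near limit Dn = s·(H − f)/(H + s − 2f) = 4070 × (10466.7 − 50) / (10466.7 + 4070 − 2 × 50) = 4070 × 10416.7 / 14436.7 ≈ 2936.7 mm ≈ 2.94 m.

2.94 m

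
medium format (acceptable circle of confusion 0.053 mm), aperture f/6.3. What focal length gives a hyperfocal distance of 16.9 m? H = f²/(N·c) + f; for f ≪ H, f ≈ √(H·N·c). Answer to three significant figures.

75.0 mm

From H = f²/(N·c) + f, with f ≪ H: f ≈ √(H·N·c) = √(16900 × 6.3 × 0.053) = √5642.9 ≈ 75.12 mm.
Exact: f² + N·c·f − N·c·H = 0 ⇒ f = (−N·c + √((N·c)² + 4·N·c·H))/2 = (−0.3339 + √22572)/2 ≈ 74.953 mm ≈ 75.0 mm.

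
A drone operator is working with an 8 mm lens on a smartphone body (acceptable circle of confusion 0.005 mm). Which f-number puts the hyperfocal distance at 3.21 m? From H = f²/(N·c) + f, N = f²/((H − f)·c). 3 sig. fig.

f/4

Rearrange H = f²/(N·c) + f for N: N = f² / ((H − f)·c).
N = 8² / ((3210 − 8) × 0.005) = 64 / 16.01 ≈ 4.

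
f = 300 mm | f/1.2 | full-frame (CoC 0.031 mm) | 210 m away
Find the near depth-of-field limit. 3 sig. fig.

193 m

Hyperfocal distance H = f²/(N·c) + f = 300²/(1.2 × 0.031) + 300 = 90000/0.0372 + 300 ≈ 2419654.8 mm ≈ 2420 m.
Near limit Dn = s·(H − f)/(H + s − 2f) = 210000 × (2419654.8 − 300) / (2419654.8 + 210000 − 2 × 300) = 210000 × 2419354.8 / 2629054.8 ≈ 193250 mm ≈ 193 m.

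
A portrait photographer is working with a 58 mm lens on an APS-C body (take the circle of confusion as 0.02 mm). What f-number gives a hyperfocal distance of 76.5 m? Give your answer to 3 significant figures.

Rearrange H = f²/(N·c) + f for N: N = f² / ((H − f)·c).
N = 58² / ((76500 − 58) × 0.02) = 3364 / 1529 ≈ 2.20.

f/2.20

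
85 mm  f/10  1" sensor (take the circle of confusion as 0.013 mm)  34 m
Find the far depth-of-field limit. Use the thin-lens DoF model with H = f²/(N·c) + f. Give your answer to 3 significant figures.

87.2 m

Hyperfocal distance H = f²/(N·c) + f = 85²/(10 × 0.013) + 85 = 7225/0.13 + 85 ≈ 55661.9 mm ≈ 55.66 m.
Far limit Df = s·(H − f)/(H − s) = 34000 × (55661.9 − 85) / (55661.9 − 34000) = 34000 × 55576.9 / 21661.9 ≈ 87232 mm ≈ 87.2 m.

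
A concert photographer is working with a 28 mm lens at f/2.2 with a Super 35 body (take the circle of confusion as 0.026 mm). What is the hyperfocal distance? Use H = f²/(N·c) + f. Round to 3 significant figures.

Hyperfocal distance H = f²/(N·c) + f = 28²/(2.2 × 0.026) + 28 = 784/0.0572 + 28 ≈ 13734.3 mm ≈ 13.7 m.

13.7 m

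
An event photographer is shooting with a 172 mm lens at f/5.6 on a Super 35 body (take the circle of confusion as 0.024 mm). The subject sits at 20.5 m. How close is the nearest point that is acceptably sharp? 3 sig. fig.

Hyperfocal distance H = f²/(N·c) + f = 172²/(5.6 × 0.024) + 172 = 29584/0.1344 + 172 ≈ 220291.0 mm ≈ 220.3 m.
Near limit Dn = s·(H − f)/(H + s − 2f) = 20500 × (220291.0 − 172) / (220291.0 + 20500 − 2 × 172) = 20500 × 220119.0 / 240447.0 ≈ 18767 mm ≈ 18.8 m.

18.8 m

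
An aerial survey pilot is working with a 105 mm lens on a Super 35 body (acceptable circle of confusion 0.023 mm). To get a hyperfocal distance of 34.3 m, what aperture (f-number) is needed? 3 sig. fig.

f/14

Rearrange H = f²/(N·c) + f for N: N = f² / ((H − f)·c).
N = 105² / ((34300 − 105) × 0.023) = 11025 / 786.5 ≈ 14.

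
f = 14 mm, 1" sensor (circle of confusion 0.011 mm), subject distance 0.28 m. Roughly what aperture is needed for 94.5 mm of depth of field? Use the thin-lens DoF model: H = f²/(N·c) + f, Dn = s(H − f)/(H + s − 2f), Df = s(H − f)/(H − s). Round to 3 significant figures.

Write h = H − f = f²/(N·c). The thin-lens limits are Dn = s·h/(h + (s−f)) and Df = s·h/(h − (s−f)), so DoF = Df − Dn = 2·s·(s−f)·h / (h² − (s−f)²).
That is a quadratic in h: DoF·h² − 2·s·(s−f)·h − DoF·(s−f)² = 0 ⇒ h = (s−f)·(s + √(s² + DoF²)) / DoF = 266 × (280 + √(280² + 94.5²)) / 94.5 = 266 × (280 + 295.517) / 94.5 ≈ 1620.0 mm.
Then N = f²/(c·h) = 14² / (0.011 × 1620.0) = 196 / 17.820 ≈ 11.

f/11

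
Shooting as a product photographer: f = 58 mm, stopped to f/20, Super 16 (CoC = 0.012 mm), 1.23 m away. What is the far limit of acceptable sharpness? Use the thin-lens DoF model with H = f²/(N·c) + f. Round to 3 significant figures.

1.34 m

Hyperfocal distance H = f²/(N·c) + f = 58²/(20 × 0.012) + 58 = 3364/0.24 + 58 ≈ 14074.7 mm ≈ 14.07 m.
Far limit Df = s·(H − f)/(H − s) = 1230 × (14074.7 − 58) / (14074.7 − 1230) = 1230 × 14016.7 / 12844.7 ≈ 1342.2 mm ≈ 1.34 m.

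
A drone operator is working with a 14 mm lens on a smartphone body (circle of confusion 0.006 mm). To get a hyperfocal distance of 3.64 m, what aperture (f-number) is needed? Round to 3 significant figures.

Rearrange H = f²/(N·c) + f for N: N = f² / ((H − f)·c).
N = 14² / ((3640 − 14) × 0.006) = 196 / 21.76 ≈ 9.01.

f/9.01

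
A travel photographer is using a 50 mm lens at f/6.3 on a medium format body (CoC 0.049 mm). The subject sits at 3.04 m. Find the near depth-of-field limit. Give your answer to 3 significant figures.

2.22 m

Hyperfocal distance H = f²/(N·c) + f = 50²/(6.3 × 0.049) + 50 = 2500/0.3087 + 50 ≈ 8148.5 mm ≈ 8.148 m.
Near limit Dn = s·(H − f)/(H + s − 2f) = 3040 × (8148.5 − 50) / (8148.5 + 3040 − 2 × 50) = 3040 × 8098.5 / 11088.5 ≈ 2220.3 mm ≈ 2.22 m.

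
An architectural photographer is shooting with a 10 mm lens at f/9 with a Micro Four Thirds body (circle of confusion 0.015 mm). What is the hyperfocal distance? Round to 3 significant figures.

Hyperfocal distance H = f²/(N·c) + f = 10²/(9 × 0.015) + 10 = 100/0.135 + 10 ≈ 750.7 mm ≈ 0.751 m.

0.751 m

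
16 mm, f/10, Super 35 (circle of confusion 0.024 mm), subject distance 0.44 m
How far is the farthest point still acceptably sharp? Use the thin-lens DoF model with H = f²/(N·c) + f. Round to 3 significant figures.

0.730 m

Hyperfocal distance H = f²/(N·c) + f = 16²/(10 × 0.024) + 16 = 256/0.24 + 16 ≈ 1082.7 mm ≈ 1.083 m.
Far limit Df = s·(H − f)/(H − s) = 440 × (1082.7 − 16) / (1082.7 − 440) = 440 × 1066.7 / 642.7 ≈ 730.29 mm ≈ 0.730 m.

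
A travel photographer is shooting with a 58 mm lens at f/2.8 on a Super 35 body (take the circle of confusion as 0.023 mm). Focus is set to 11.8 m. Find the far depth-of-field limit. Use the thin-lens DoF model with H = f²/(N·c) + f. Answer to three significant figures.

15.2 m

Hyperfocal distance H = f²/(N·c) + f = 58²/(2.8 × 0.023) + 58 = 3364/0.0644 + 58 ≈ 52294.0 mm ≈ 52.29 m.
Far limit Df = s·(H − f)/(H − s) = 11800 × (52294.0 − 58) / (52294.0 − 11800) = 11800 × 52236.0 / 40494.0 ≈ 15222 mm ≈ 15.2 m.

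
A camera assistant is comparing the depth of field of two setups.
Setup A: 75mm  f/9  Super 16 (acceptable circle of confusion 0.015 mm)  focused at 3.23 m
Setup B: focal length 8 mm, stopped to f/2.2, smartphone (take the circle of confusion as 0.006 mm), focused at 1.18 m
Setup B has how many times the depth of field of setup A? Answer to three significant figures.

Setup A: H = 75²/(9×0.015) + 75 ≈ 41741.7 mm; DoF = Df − Dn = 3494.61 − 3002.64 ≈ 491.97 mm.
Setup B: H = 8²/(2.2×0.006) + 8 ≈ 4856.5 mm; DoF = Df − Dn = 1556.16 − 950.29 ≈ 605.87 mm.
Ratio = 605.87 / 491.97 ≈ 1.23.

1.23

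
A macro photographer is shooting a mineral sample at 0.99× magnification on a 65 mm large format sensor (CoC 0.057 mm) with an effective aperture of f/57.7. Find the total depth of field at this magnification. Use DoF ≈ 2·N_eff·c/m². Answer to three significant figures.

At magnification m, DoF ≈ 2·N_eff·c/m² = 2 × 57.7 × 0.057 / 0.99² = 6.578 / 0.9801 ≈ 6.71 mm.

6.71 mm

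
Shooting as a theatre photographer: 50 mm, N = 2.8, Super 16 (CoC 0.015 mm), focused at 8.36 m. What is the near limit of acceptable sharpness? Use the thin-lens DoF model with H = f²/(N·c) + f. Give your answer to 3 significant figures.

Hyperfocal distance H = f²/(N·c) + f = 50²/(2.8 × 0.015) + 50 = 2500/0.042 + 50 ≈ 59573.8 mm ≈ 59.57 m.
Near limit Dn = s·(H − f)/(H + s − 2f) = 8360 × (59573.8 − 50) / (59573.8 + 8360 − 2 × 50) = 8360 × 59523.8 / 67833.8 ≈ 7335.9 mm ≈ 7.34 m.

7.34 m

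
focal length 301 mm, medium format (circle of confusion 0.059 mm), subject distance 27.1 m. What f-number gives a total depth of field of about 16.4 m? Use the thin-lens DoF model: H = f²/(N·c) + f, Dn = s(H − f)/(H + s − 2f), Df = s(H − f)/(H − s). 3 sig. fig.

Write h = H − f = f²/(N·c). The thin-lens limits are Dn = s·h/(h + (s−f)) and Df = s·h/(h − (s−f)), so DoF = Df − Dn = 2·s·(s−f)·h / (h² − (s−f)²).
That is a quadratic in h: DoF·h² − 2·s·(s−f)·h − DoF·(s−f)² = 0 ⇒ h = (s−f)·(s + √(s² + DoF²)) / DoF = 26799 × (27100 + √(27100² + 16400²)) / 16400 = 26799 × (27100 + 31676.0) / 16400 ≈ 96045 mm.
Then N = f²/(c·h) = 301² / (0.059 × 96045) = 90601 / 5666.7 ≈ 16.

f/16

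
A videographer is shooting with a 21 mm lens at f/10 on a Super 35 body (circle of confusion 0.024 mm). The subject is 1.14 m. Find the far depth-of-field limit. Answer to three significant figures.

Hyperfocal distance H = f²/(N·c) + f = 21²/(10 × 0.024) + 21 = 441/0.24 + 21 ≈ 1858.5 mm ≈ 1.859 m.
Far limit Df = s·(H − f)/(H − s) = 1140 × (1858.5 − 21) / (1858.5 − 1140) = 1140 × 1837.5 / 718.5 ≈ 2915.4 mm ≈ 2.92 m.

2.92 m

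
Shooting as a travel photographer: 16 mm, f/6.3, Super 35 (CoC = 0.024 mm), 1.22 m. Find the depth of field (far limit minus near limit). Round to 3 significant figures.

3.51 m

Hyperfocal distance H = f²/(N·c) + f = 16²/(6.3 × 0.024) + 16 = 256/0.1512 + 16 ≈ 1709.1 mm ≈ 1.709 m.
Near limit Dn = s·(H − f)/(H + s − 2f) = 1220 × (1709.1 − 16) / (1709.1 + 1220 − 2 × 16) = 1220 × 1693.1 / 2897.1 ≈ 713.0 mm.
Far limit Df = s·(H − f)/(H − s) = 1220 × (1709.1 − 16) / (1709.1 − 1220) = 1220 × 1693.1 / 489.1 ≈ 4223.1 mm.
Depth of field = Df − Dn = 4223.1 − 713.0 ≈ 3510.1 mm ≈ 3.51 m.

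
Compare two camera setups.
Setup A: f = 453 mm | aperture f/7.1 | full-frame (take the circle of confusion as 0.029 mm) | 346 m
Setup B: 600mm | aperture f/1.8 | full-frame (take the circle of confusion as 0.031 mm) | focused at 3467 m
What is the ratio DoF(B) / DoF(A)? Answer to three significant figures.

19.2

Setup A: H = 453²/(7.1×0.029) + 453 ≈ 997097.0 mm; DoF = Df − Dn = 529627 − 256922 ≈ 272705 mm.
Setup B: H = 600²/(1.8×0.031) + 600 ≈ 6452212.9 mm; DoF = Df − Dn = 7492846 − 2255264 ≈ 5237582 mm.
Ratio = 5237582 / 272705 ≈ 19.2.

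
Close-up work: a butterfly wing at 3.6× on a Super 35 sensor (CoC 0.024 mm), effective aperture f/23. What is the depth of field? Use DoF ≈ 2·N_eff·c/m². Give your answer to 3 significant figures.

At magnification m, DoF ≈ 2·N_eff·c/m² = 2 × 23 × 0.024 / 3.6² = 1.104 / 12.96 ≈ 0.0852 mm.

0.0852 mm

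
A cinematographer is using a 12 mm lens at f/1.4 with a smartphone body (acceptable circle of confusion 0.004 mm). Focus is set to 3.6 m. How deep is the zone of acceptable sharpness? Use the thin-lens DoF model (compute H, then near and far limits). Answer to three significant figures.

1.02 m

Hyperfocal distance H = f²/(N·c) + f = 12²/(1.4 × 0.004) + 12 = 144/0.0056 + 12 ≈ 25726.3 mm ≈ 25.73 m.
Near limit Dn = s·(H − f)/(H + s − 2f) = 3600 × (25726.3 − 12) / (25726.3 + 3600 − 2 × 12) = 3600 × 25714.3 / 29302.3 ≈ 3159.2 mm.
Far limit Df = s·(H − f)/(H − s) = 3600 × (25726.3 − 12) / (25726.3 − 3600) = 3600 × 25714.3 / 22126.3 ≈ 4183.8 mm.
Depth of field = Df − Dn = 4183.8 − 3159.2 ≈ 1024.6 mm ≈ 1.02 m.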